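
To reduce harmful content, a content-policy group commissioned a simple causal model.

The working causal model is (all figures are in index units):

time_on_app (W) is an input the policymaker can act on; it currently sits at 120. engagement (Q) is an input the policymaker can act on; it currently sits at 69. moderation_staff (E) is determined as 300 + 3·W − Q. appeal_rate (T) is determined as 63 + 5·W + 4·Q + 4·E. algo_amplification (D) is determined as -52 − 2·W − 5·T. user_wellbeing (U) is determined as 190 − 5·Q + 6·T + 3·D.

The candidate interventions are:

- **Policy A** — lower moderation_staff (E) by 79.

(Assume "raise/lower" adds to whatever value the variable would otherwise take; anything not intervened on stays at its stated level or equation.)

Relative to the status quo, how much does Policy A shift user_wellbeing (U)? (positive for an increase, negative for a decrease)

2844

Baseline:
  W = 120
  Q = 69
  E = 300 + 3·120 − 69 = 591
  T = 63 + 5·120 + 4·69 + 4·591 = 3303
  D = -52 − 2·120 − 5·3303 = -16807
  U = 190 − 5·69 + 6·3303 + 3·(-16807) = -30758
Policy A (E − 79):
  W = 120
  Q = 69
  E = 300 + 3·120 − 69 (−79 from intervention) = 512
  T = 63 + 5·120 + 4·69 + 4·512 = 2987
  D = -52 − 2·120 − 5·2987 = -15227
  U = 190 − 5·69 + 6·2987 + 3·(-15227) = -27914
Change in U: -27914 − (-30758) = 2844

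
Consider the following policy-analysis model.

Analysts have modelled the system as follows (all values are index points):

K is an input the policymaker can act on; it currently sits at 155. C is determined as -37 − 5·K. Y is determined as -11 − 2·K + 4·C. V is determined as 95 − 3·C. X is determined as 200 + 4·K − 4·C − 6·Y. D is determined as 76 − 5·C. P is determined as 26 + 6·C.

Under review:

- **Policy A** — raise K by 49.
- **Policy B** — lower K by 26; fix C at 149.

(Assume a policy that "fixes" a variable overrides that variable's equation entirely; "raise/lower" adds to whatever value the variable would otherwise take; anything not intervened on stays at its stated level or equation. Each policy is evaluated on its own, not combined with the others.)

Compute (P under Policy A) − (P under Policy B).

Policy A (K + 49):
  K = 155 + 49 = 204
  C = -37 − 5·204 = -1057
  P = 26 + 6·(-1057) = -6316
Policy B (K − 26, C := 149):
  K = 155 − 26 = 129
  C = 149
  P = 26 + 6·149 = 920
P: -6316 − 920 = -7236

-7236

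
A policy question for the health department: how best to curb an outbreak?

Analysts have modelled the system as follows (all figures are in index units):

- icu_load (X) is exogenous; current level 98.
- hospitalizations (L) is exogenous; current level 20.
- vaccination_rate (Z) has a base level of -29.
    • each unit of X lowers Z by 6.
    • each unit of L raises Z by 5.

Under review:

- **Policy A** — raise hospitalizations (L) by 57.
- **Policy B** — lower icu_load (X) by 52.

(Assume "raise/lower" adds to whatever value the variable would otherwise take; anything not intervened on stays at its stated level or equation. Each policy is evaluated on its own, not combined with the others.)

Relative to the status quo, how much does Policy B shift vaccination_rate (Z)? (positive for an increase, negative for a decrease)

Baseline:
  X = 98
  L = 20
  Z = -29 − 6·98 + 5·20 = -517
Policy B (X − 52):
  X = 98 − 52 = 46
  L = 20
  Z = -29 − 6·46 + 5·20 = -205
Change in Z: -205 − (-517) = 312

312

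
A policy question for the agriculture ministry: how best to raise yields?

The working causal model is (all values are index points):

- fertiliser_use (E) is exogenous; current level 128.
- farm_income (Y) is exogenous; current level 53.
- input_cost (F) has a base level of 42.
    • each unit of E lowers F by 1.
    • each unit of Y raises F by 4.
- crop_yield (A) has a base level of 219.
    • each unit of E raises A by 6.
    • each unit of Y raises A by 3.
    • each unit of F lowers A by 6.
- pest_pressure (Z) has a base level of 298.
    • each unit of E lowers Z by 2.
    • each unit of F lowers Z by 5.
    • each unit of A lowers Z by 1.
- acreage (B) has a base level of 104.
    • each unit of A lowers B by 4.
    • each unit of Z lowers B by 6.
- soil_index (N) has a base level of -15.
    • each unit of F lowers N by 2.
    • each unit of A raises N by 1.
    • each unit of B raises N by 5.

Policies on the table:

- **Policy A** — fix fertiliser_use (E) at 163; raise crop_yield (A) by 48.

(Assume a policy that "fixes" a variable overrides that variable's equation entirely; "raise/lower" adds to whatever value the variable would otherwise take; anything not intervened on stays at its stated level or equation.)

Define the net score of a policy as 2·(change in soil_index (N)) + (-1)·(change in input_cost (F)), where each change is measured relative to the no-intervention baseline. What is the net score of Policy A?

4171

Baseline:
  E = 128
  Y = 53
  F = 42 − 128 + 4·53 = 126
  A = 219 + 6·128 + 3·53 − 6·126 = 390
  Z = 298 − 2·128 − 5·126 − 390 = -978
  B = 104 − 4·390 − 6·(-978) = 4412
  N = -15 − 2·126 + 390 + 5·4412 = 22183
Policy A (E := 163, A + 48):
  E = 163
  Y = 53
  F = 42 − 163 + 4·53 = 91
  A = 219 + 6·163 + 3·53 − 6·91 (+48 from intervention) = 858
  Z = 298 − 2·163 − 5·91 − 858 = -1341
  B = 104 − 4·858 − 6·(-1341) = 4718
  N = -15 − 2·91 + 858 + 5·4718 = 24251
ΔN = 24251 − 22183 = 2068; ΔF = 91 − 126 = -35
Score = 2·2068 + (-1)·(-35) = 4171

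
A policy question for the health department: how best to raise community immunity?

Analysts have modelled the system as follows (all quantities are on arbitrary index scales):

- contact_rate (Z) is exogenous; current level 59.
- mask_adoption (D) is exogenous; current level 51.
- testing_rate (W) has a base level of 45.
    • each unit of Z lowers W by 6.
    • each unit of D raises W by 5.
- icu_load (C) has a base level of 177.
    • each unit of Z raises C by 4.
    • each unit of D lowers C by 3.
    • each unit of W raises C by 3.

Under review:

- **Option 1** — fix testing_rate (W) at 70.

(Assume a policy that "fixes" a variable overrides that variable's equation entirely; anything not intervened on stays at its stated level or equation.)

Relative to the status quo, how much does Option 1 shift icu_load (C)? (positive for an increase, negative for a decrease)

Baseline:
  Z = 59
  D = 51
  W = 45 − 6·59 + 5·51 = -54
  C = 177 + 4·59 − 3·51 + 3·(-54) = 98
Option 1 (W := 70):
  Z = 59
  D = 51
  W = 70
  C = 177 + 4·59 − 3·51 + 3·70 = 470
Change in C: 470 − 98 = 372

372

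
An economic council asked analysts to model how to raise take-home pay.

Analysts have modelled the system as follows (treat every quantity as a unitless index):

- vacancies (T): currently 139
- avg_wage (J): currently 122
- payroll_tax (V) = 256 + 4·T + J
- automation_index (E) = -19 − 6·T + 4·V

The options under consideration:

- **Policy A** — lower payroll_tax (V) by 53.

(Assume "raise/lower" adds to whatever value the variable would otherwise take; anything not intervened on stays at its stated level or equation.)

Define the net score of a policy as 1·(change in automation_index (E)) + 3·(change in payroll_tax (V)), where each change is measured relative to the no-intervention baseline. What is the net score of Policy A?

-371

Baseline:
  T = 139
  J = 122
  V = 256 + 4·139 + 122 = 934
  E = -19 − 6·139 + 4·934 = 2883
Policy A (V − 53):
  T = 139
  J = 122
  V = 256 + 4·139 + 122 (−53 from intervention) = 881
  E = -19 − 6·139 + 4·881 = 2671
ΔE = 2671 − 2883 = -212; ΔV = 881 − 934 = -53
Score = 1·(-212) + 3·(-53) = -371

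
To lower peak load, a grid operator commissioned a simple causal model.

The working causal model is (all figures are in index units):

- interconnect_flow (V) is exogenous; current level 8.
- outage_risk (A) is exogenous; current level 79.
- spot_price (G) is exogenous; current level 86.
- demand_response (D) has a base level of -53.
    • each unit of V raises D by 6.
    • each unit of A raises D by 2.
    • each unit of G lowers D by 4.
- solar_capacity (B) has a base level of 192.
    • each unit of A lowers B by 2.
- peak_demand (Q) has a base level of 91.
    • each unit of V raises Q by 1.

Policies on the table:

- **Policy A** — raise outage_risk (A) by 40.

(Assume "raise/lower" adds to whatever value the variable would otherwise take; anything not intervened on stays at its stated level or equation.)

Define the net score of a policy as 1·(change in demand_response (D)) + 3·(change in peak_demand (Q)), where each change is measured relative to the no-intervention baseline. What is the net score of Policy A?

80

Baseline:
  V = 8
  A = 79
  G = 86
  D = -53 + 6·8 + 2·79 − 4·86 = -191
  Q = 91 + 8 = 99
Policy A (A + 40):
  V = 8
  A = 79 + 40 = 119
  G = 86
  D = -53 + 6·8 + 2·119 − 4·86 = -111
  Q = 91 + 8 = 99
ΔD = -111 − (-191) = 80; ΔQ = 99 − 99 = 0
Score = 1·80 + 3·0 = 80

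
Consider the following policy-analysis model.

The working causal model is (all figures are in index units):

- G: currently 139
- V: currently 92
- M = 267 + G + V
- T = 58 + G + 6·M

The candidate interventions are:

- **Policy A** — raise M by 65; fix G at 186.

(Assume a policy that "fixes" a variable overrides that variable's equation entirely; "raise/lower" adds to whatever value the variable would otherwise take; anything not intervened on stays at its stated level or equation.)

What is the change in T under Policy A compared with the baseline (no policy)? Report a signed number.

Baseline:
  G = 139
  V = 92
  M = 267 + 139 + 92 = 498
  T = 58 + 139 + 6·498 = 3185
Policy A (M + 65, G := 186):
  G = 186
  V = 92
  M = 267 + 186 + 92 (+65 from intervention) = 610
  T = 58 + 186 + 6·610 = 3904
Change in T: 3904 − 3185 = 719

719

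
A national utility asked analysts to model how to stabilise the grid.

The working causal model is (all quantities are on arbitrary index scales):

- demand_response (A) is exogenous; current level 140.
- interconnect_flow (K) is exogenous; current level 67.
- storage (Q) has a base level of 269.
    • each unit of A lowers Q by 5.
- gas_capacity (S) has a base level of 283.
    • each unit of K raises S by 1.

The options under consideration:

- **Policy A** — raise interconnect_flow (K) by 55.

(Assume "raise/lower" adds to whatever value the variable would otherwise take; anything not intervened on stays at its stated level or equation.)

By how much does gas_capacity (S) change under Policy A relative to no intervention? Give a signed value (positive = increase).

55

Baseline:
  K = 67
  S = 283 + 67 = 350
Policy A (K + 55):
  K = 67 + 55 = 122
  S = 283 + 122 = 405
Change in S: 405 − 350 = 55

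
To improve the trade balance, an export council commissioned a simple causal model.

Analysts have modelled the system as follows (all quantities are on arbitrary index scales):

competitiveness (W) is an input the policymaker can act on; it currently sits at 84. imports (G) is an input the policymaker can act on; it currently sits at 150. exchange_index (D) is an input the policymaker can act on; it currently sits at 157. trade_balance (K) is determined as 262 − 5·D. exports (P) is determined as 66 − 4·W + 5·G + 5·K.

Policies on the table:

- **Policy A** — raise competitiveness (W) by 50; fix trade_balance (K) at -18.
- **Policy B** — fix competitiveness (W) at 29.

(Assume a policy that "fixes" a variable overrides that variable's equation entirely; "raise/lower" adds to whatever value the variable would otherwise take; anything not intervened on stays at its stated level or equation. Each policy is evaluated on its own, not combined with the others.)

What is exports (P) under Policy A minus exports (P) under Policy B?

Policy A (W + 50, K := -18):
  W = 84 + 50 = 134
  G = 150
  D = 157
  K = -18
  P = 66 − 4·134 + 5·150 + 5·(-18) = 190
Policy B (W := 29):
  W = 29
  G = 150
  D = 157
  K = 262 − 5·157 = -523
  P = 66 − 4·29 + 5·150 + 5·(-523) = -1915
P: 190 − (-1915) = 2105

2105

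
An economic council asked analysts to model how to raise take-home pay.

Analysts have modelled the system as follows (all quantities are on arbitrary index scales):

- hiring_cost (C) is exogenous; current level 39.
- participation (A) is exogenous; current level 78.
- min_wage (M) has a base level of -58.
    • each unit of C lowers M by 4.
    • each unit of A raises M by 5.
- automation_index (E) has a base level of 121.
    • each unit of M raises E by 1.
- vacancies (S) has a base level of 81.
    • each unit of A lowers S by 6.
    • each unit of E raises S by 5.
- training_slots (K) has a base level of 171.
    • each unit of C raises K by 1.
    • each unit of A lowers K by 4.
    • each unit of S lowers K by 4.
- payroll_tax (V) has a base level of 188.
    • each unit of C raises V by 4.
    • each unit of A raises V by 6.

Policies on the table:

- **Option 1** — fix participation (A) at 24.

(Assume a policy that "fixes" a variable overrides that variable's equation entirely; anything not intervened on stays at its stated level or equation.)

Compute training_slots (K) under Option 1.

-174

Option 1 (A := 24):
  C = 39
  A = 24
  M = -58 − 4·39 + 5·24 = -94
  E = 121 + (-94) = 27
  S = 81 − 6·24 + 5·27 = 72
  K = 171 + 39 − 4·24 − 4·72 = -174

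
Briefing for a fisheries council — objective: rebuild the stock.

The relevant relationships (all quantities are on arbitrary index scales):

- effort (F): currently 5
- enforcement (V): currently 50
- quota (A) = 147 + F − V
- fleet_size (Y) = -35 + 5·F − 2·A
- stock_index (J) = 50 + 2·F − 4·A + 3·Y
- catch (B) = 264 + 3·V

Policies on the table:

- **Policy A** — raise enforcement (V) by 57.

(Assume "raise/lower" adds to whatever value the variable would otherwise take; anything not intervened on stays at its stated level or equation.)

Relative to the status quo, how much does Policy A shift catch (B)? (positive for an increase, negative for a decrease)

Baseline:
  V = 50
  B = 264 + 3·50 = 414
Policy A (V + 57):
  V = 50 + 57 = 107
  B = 264 + 3·107 = 585
Change in B: 585 − 414 = 171

171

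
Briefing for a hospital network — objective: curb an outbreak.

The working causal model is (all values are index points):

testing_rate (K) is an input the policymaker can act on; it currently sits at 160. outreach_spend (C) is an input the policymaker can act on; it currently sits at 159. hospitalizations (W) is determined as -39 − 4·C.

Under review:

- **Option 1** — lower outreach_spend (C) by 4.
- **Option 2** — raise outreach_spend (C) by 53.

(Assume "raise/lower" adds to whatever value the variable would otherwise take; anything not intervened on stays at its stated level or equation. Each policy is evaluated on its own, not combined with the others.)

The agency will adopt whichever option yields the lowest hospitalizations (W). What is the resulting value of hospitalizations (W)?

Option 1 (C − 4):
  C = 159 − 4 = 155
  W = -39 − 4·155 = -659
Option 2 (C + 53):
  C = 159 + 53 = 212
  W = -39 − 4·212 = -887
Comparing — Option 1: W=-659, Option 2: W=-887. Lowest is -887 (Option 2).

-887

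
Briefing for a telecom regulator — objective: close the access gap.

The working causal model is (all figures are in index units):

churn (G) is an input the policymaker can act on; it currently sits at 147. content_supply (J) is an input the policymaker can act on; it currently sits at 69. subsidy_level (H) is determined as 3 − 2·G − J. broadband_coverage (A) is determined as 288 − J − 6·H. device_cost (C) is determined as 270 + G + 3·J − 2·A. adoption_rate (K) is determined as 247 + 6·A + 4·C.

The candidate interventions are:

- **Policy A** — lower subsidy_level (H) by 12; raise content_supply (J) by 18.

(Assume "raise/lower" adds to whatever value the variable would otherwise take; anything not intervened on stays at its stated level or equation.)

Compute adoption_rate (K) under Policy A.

-2123

Policy A (H − 12, J + 18):
  G = 147
  J = 69 + 18 = 87
  H = 3 − 2·147 − 87 (−12 from intervention) = -390
  A = 288 − 87 − 6·(-390) = 2541
  C = 270 + 147 + 3·87 − 2·2541 = -4404
  K = 247 + 6·2541 + 4·(-4404) = -2123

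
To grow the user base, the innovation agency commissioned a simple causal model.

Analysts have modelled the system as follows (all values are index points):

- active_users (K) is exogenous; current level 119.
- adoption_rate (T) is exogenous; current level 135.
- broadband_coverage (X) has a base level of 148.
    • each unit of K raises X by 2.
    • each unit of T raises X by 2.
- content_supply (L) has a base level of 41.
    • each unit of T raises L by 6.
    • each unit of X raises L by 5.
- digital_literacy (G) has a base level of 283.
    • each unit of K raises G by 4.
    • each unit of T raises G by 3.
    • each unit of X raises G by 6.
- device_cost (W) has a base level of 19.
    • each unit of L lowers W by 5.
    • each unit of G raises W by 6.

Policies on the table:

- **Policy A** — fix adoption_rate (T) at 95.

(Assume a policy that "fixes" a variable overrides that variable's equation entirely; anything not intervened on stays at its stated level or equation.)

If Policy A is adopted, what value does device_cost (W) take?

Policy A (T := 95):
  K = 119
  T = 95
  X = 148 + 2·119 + 2·95 = 576
  L = 41 + 6·95 + 5·576 = 3491
  G = 283 + 4·119 + 3·95 + 6·576 = 4500
  W = 19 − 5·3491 + 6·4500 = 9564

9564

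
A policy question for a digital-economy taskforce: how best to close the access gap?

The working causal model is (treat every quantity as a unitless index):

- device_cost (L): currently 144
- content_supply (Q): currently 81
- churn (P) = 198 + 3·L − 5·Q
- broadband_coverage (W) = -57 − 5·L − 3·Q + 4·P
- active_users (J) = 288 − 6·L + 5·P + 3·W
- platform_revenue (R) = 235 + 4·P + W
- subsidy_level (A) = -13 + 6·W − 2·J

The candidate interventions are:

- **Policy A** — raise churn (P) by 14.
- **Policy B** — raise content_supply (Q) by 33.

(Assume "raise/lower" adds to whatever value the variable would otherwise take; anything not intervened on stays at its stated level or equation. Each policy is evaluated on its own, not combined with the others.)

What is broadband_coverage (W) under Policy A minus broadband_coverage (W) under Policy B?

815

Policy A (P + 14):
  L = 144
  Q = 81
  P = 198 + 3·144 − 5·81 (+14 from intervention) = 239
  W = -57 − 5·144 − 3·81 + 4·239 = -64
Policy B (Q + 33):
  L = 144
  Q = 81 + 33 = 114
  P = 198 + 3·144 − 5·114 = 60
  W = -57 − 5·144 − 3·114 + 4·60 = -879
W: -64 − (-879) = 815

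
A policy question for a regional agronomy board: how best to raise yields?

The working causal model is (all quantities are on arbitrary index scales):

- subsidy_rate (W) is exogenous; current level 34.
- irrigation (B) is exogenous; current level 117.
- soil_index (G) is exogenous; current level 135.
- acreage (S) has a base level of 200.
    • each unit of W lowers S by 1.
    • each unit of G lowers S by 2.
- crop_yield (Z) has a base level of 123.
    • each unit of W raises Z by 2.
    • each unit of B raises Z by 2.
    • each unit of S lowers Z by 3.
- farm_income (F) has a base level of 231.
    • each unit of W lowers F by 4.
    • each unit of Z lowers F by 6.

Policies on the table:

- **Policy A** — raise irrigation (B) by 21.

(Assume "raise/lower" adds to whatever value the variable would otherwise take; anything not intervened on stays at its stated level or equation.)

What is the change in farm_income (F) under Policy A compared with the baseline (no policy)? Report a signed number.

Baseline:
  W = 34
  B = 117
  G = 135
  S = 200 − 34 − 2·135 = -104
  Z = 123 + 2·34 + 2·117 − 3·(-104) = 737
  F = 231 − 4·34 − 6·737 = -4327
Policy A (B + 21):
  W = 34
  B = 117 + 21 = 138
  G = 135
  S = 200 − 34 − 2·135 = -104
  Z = 123 + 2·34 + 2·138 − 3·(-104) = 779
  F = 231 − 4·34 − 6·779 = -4579
Change in F: -4579 − (-4327) = -252

-252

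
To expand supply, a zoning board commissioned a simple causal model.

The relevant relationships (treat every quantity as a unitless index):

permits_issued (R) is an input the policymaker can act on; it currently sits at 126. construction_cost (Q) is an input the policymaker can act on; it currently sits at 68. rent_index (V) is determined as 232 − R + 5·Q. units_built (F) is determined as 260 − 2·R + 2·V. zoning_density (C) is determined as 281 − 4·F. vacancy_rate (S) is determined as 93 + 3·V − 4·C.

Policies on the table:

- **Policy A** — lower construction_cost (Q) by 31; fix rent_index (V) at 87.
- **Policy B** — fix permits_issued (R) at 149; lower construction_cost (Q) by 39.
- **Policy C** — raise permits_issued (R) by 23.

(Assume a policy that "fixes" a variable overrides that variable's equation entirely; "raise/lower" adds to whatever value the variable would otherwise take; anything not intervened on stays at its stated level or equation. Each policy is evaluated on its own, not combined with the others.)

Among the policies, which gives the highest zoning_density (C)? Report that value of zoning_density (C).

Policy A (Q − 31, V := 87):
  R = 126
  Q = 68 − 31 = 37
  V = 87
  F = 260 − 2·126 + 2·87 = 182
  C = 281 − 4·182 = -447
Policy B (R := 149, Q − 39):
  R = 149
  Q = 68 − 39 = 29
  V = 232 − 149 + 5·29 = 228
  F = 260 − 2·149 + 2·228 = 418
  C = 281 − 4·418 = -1391
Policy C (R + 23):
  R = 126 + 23 = 149
  Q = 68
  V = 232 − 149 + 5·68 = 423
  F = 260 − 2·149 + 2·423 = 808
  C = 281 − 4·808 = -2951
Comparing — Policy A: C=-447, Policy B: C=-1391, Policy C: C=-2951. Highest is -447 (Policy A).

-447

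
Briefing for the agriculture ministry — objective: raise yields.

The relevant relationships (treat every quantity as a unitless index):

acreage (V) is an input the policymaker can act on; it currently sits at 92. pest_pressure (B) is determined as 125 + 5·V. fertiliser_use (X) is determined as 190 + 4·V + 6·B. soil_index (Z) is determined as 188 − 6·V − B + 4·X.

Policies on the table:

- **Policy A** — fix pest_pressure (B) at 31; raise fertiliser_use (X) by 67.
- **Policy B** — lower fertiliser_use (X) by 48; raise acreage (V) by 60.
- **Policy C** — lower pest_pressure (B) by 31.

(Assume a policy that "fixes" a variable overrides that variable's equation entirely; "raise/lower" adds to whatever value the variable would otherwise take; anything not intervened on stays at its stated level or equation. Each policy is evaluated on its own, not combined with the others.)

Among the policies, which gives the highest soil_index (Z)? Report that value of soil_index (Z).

Policy A (B := 31, X + 67):
  V = 92
  B = 31
  X = 190 + 4·92 + 6·31 (+67 from intervention) = 811
  Z = 188 − 6·92 − 31 + 4·811 = 2849
Policy B (X − 48, V + 60):
  V = 92 + 60 = 152
  B = 125 + 5·152 = 885
  X = 190 + 4·152 + 6·885 (−48 from intervention) = 6060
  Z = 188 − 6·152 − 885 + 4·6060 = 22631
Policy C (B − 31):
  V = 92
  B = 125 + 5·92 (−31 from intervention) = 554
  X = 190 + 4·92 + 6·554 = 3882
  Z = 188 − 6·92 − 554 + 4·3882 = 14610
Comparing — Policy A: Z=2849, Policy B: Z=22631, Policy C: Z=14610. Highest is 22631 (Policy B).

22631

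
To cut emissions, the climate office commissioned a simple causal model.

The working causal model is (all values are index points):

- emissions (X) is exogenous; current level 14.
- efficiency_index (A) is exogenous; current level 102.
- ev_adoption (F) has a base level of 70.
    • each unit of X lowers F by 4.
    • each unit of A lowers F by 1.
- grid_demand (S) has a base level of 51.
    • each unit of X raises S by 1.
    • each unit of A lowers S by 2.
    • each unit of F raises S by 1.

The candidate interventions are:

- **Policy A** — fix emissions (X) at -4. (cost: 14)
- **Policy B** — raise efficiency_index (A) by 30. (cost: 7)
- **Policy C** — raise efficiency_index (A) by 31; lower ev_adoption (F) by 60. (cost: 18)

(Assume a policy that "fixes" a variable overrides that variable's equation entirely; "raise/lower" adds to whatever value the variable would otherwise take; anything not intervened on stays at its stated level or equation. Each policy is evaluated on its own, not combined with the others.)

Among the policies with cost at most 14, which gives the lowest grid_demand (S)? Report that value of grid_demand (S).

Policy A (X := -4):
  X = -4
  A = 102
  F = 70 − 4·(-4) − 102 = -16
  S = 51 + (-4) − 2·102 + (-16) = -173
Policy B (A + 30):
  X = 14
  A = 102 + 30 = 132
  F = 70 − 4·14 − 132 = -118
  S = 51 + 14 − 2·132 + (-118) = -317
Comparing — Policy A: S=-173, Policy B: S=-317. Lowest is -317 (Policy B).

-317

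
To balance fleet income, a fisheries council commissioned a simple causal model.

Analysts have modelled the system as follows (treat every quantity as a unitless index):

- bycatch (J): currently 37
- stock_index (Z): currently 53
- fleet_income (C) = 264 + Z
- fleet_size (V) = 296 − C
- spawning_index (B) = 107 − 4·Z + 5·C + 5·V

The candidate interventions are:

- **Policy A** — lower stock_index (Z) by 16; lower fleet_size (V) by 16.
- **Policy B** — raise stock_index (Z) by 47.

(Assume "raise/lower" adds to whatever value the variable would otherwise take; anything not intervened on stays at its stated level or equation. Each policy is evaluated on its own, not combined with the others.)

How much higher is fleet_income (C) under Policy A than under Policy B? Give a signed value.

Policy A (Z − 16, V − 16):
  Z = 53 − 16 = 37
  C = 264 + 37 = 301
Policy B (Z + 47):
  Z = 53 + 47 = 100
  C = 264 + 100 = 364
C: 301 − 364 = -63

-63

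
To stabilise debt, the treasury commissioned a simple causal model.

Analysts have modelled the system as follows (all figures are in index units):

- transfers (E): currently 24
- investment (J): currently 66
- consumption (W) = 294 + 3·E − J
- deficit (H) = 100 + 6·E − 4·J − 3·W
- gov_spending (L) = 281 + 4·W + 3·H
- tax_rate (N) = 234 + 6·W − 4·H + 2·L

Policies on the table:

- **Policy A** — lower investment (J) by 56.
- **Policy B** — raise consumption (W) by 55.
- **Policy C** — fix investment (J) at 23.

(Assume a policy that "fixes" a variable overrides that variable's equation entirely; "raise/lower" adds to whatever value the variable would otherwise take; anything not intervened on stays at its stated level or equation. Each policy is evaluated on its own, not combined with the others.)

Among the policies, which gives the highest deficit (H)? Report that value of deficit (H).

-864

Policy A (J − 56):
  E = 24
  J = 66 − 56 = 10
  W = 294 + 3·24 − 10 = 356
  H = 100 + 6·24 − 4·10 − 3·356 = -864
Policy B (W + 55):
  E = 24
  J = 66
  W = 294 + 3·24 − 66 (+55 from intervention) = 355
  H = 100 + 6·24 − 4·66 − 3·355 = -1085
Policy C (J := 23):
  E = 24
  J = 23
  W = 294 + 3·24 − 23 = 343
  H = 100 + 6·24 − 4·23 − 3·343 = -877
Comparing — Policy A: H=-864, Policy B: H=-1085, Policy C: H=-877. Highest is -864 (Policy A).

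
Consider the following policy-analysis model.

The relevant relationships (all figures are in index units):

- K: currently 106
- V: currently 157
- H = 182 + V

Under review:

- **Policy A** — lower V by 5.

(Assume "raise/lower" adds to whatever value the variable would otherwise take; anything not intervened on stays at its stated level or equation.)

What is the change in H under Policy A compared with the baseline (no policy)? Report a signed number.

Baseline:
  V = 157
  H = 182 + 157 = 339
Policy A (V − 5):
  V = 157 − 5 = 152
  H = 182 + 152 = 334
Change in H: 334 − 339 = -5

-5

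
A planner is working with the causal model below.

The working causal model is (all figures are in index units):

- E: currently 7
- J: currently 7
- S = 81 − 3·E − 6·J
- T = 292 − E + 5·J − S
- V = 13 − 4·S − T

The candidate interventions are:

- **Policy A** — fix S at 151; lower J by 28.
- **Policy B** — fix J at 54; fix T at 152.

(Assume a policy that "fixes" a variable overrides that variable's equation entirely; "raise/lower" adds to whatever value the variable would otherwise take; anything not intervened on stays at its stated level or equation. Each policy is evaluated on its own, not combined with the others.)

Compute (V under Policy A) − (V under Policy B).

Policy A (S := 151, J − 28):
  E = 7
  J = 7 − 28 = -21
  S = 151
  T = 292 − 7 + 5·(-21) − 151 = 29
  V = 13 − 4·151 − 29 = -620
Policy B (J := 54, T := 152):
  E = 7
  J = 54
  S = 81 − 3·7 − 6·54 = -264
  T = 152
  V = 13 − 4·(-264) − 152 = 917
V: -620 − 917 = -1537

-1537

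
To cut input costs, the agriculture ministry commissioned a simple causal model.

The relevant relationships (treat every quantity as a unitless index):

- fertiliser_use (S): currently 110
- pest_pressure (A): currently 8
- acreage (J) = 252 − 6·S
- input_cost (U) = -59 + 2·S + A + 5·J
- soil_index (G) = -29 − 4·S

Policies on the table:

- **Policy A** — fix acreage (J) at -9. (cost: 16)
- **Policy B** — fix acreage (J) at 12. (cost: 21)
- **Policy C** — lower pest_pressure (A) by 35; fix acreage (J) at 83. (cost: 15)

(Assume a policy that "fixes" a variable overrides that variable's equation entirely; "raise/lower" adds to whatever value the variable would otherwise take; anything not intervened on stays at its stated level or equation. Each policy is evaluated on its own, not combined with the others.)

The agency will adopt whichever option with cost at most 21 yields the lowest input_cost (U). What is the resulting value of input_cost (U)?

Policy A (J := -9):
  S = 110
  A = 8
  J = -9
  U = -59 + 2·110 + 8 + 5·(-9) = 124
Policy B (J := 12):
  S = 110
  A = 8
  J = 12
  U = -59 + 2·110 + 8 + 5·12 = 229
Policy C (A − 35, J := 83):
  S = 110
  A = 8 − 35 = -27
  J = 83
  U = -59 + 2·110 + (-27) + 5·83 = 549
Comparing — Policy A: U=124, Policy B: U=229, Policy C: U=549. Lowest is 124 (Policy A).

124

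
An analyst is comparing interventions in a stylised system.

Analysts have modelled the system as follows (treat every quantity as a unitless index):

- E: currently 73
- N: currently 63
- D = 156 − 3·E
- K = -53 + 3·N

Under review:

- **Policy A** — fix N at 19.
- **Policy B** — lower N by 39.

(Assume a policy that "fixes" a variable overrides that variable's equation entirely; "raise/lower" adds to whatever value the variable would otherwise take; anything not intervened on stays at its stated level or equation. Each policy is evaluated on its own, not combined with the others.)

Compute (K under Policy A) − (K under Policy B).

Policy A (N := 19):
  N = 19
  K = -53 + 3·19 = 4
Policy B (N − 39):
  N = 63 − 39 = 24
  K = -53 + 3·24 = 19
K: 4 − 19 = -15

-15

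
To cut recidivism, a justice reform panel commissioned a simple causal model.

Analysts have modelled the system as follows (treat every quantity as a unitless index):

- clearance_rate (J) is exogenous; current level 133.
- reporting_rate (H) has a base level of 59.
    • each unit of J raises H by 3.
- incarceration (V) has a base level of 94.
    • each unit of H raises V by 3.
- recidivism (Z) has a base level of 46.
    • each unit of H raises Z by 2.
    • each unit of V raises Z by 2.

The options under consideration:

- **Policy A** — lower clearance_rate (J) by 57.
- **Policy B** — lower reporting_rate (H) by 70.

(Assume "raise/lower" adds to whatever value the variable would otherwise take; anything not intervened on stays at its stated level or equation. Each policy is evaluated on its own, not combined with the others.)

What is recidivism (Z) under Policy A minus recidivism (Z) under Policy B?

Policy A (J − 57):
  J = 133 − 57 = 76
  H = 59 + 3·76 = 287
  V = 94 + 3·287 = 955
  Z = 46 + 2·287 + 2·955 = 2530
Policy B (H − 70):
  J = 133
  H = 59 + 3·133 (−70 from intervention) = 388
  V = 94 + 3·388 = 1258
  Z = 46 + 2·388 + 2·1258 = 3338
Z: 2530 − 3338 = -808

-808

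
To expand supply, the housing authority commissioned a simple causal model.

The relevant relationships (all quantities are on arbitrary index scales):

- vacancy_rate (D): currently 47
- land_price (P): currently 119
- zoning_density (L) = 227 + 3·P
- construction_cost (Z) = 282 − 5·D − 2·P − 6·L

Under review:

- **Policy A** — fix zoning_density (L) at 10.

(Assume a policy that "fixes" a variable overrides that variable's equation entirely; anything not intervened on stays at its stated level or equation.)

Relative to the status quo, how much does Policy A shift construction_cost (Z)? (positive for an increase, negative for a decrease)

3444

Baseline:
  D = 47
  P = 119
  L = 227 + 3·119 = 584
  Z = 282 − 5·47 − 2·119 − 6·584 = -3695
Policy A (L := 10):
  D = 47
  P = 119
  L = 10
  Z = 282 − 5·47 − 2·119 − 6·10 = -251
Change in Z: -251 − (-3695) = 3444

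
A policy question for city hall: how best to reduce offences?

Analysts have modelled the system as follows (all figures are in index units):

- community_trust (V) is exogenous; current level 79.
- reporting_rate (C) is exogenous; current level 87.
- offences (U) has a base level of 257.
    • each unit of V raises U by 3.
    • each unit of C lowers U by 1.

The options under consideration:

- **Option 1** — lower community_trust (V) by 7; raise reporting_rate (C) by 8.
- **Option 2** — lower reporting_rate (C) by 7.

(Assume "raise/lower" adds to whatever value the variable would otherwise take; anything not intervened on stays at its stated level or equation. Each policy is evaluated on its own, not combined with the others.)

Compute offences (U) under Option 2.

Option 2 (C − 7):
  V = 79
  C = 87 − 7 = 80
  U = 257 + 3·79 − 80 = 414

414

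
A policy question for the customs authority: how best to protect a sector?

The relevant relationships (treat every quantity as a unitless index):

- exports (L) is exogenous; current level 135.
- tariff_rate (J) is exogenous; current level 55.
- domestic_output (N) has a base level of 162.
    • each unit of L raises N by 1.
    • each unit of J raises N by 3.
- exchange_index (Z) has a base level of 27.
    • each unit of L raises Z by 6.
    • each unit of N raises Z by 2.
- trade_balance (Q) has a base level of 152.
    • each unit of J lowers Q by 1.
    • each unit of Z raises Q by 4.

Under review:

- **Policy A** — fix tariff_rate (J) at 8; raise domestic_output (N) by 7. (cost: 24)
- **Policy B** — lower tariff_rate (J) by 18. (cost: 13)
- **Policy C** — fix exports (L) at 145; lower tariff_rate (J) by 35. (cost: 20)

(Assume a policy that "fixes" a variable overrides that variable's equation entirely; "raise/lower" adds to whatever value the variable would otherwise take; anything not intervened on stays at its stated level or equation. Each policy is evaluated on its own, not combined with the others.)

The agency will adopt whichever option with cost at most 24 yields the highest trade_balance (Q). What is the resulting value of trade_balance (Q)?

Policy A (J := 8, N + 7):
  L = 135
  J = 8
  N = 162 + 135 + 3·8 (+7 from intervention) = 328
  Z = 27 + 6·135 + 2·328 = 1493
  Q = 152 − 8 + 4·1493 = 6116
Policy B (J − 18):
  L = 135
  J = 55 − 18 = 37
  N = 162 + 135 + 3·37 = 408
  Z = 27 + 6·135 + 2·408 = 1653
  Q = 152 − 37 + 4·1653 = 6727
Policy C (L := 145, J − 35):
  L = 145
  J = 55 − 35 = 20
  N = 162 + 145 + 3·20 = 367
  Z = 27 + 6·145 + 2·367 = 1631
  Q = 152 − 20 + 4·1631 = 6656
Comparing — Policy A: Q=6116, Policy B: Q=6727, Policy C: Q=6656. Highest is 6727 (Policy B).

6727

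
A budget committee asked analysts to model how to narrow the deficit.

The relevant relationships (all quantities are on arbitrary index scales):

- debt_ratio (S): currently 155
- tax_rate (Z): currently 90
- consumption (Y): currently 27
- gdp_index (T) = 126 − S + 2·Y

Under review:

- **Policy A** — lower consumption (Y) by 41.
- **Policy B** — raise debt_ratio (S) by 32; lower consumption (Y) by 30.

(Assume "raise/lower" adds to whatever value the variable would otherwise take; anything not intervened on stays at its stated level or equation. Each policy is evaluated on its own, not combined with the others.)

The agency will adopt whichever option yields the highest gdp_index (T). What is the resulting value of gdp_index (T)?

Policy A (Y − 41):
  S = 155
  Y = 27 − 41 = -14
  T = 126 − 155 + 2·(-14) = -57
Policy B (S + 32, Y − 30):
  S = 155 + 32 = 187
  Y = 27 − 30 = -3
  T = 126 − 187 + 2·(-3) = -67
Comparing — Policy A: T=-57, Policy B: T=-67. Highest is -57 (Policy A).

-57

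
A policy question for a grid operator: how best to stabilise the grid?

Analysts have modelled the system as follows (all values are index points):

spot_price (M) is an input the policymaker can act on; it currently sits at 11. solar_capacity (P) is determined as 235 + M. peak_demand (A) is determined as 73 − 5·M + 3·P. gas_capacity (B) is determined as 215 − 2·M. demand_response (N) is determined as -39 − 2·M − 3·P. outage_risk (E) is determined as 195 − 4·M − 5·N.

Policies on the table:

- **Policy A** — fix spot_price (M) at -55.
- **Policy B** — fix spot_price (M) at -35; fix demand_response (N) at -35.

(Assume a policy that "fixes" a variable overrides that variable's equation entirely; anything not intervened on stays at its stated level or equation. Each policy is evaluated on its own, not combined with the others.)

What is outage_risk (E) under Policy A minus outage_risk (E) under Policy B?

Policy A (M := -55):
  M = -55
  P = 235 + (-55) = 180
  N = -39 − 2·(-55) − 3·180 = -469
  E = 195 − 4·(-55) − 5·(-469) = 2760
Policy B (M := -35, N := -35):
  M = -35
  P = 235 + (-35) = 200
  N = -35
  E = 195 − 4·(-35) − 5·(-35) = 510
E: 2760 − 510 = 2250

2250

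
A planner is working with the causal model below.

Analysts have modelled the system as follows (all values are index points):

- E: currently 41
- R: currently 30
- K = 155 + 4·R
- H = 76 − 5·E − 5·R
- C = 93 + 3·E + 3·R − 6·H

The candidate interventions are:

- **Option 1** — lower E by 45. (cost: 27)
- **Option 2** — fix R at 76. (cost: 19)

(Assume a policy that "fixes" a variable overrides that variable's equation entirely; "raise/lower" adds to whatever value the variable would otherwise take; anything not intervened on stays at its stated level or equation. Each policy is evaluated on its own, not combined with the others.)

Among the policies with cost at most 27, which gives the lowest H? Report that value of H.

Option 1 (E − 45):
  E = 41 − 45 = -4
  R = 30
  H = 76 − 5·(-4) − 5·30 = -54
Option 2 (R := 76):
  E = 41
  R = 76
  H = 76 − 5·41 − 5·76 = -509
Comparing — Option 1: H=-54, Option 2: H=-509. Lowest is -509 (Option 2).

-509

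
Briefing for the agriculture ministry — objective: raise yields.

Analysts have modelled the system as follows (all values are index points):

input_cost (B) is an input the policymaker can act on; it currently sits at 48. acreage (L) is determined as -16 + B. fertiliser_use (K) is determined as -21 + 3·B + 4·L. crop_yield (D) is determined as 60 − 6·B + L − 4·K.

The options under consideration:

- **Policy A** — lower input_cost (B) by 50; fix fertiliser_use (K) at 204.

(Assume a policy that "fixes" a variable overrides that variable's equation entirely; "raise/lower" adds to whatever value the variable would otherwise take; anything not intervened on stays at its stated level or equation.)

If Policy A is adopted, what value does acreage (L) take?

-18

Policy A (B − 50, K := 204):
  B = 48 − 50 = -2
  L = -16 + (-2) = -18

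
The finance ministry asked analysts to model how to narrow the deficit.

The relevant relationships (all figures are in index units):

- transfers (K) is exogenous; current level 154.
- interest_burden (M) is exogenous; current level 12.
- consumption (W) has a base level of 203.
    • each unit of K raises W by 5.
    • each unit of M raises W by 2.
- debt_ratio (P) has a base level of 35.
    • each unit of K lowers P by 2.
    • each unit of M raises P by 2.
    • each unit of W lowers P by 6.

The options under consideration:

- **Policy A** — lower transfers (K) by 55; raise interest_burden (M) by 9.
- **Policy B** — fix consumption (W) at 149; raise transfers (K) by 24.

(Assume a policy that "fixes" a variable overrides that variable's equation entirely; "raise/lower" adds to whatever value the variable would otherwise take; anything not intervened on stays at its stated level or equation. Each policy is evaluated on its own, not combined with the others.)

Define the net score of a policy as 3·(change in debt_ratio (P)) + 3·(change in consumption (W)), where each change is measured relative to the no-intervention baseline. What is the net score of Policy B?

Baseline:
  K = 154
  M = 12
  W = 203 + 5·154 + 2·12 = 997
  P = 35 − 2·154 + 2·12 − 6·997 = -6231
Policy B (W := 149, K + 24):
  K = 154 + 24 = 178
  M = 12
  W = 149
  P = 35 − 2·178 + 2·12 − 6·149 = -1191
ΔP = -1191 − (-6231) = 5040; ΔW = 149 − 997 = -848
Score = 3·5040 + 3·(-848) = 12576

12576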